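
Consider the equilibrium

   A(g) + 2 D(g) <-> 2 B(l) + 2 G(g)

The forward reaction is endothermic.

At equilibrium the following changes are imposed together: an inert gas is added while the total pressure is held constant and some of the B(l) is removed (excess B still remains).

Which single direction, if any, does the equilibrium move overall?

left

Adding inert gas at constant total pressure expands the volume and lowers every reacting partial pressure. With Δn_gas = 2 − 3 = -1, Q moves away from K toward the side with fewer gas moles, so the system shifts toward the side with more gas moles — to the left.
B is a pure liquid; its activity is 1 regardless of amount, so Q is unaffected — no shift from this change.
Only the nonzero effect(s) matter; the net shift is to the left.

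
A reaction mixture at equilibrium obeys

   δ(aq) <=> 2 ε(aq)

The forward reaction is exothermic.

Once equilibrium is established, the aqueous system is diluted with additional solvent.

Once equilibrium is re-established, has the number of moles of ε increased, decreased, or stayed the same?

increases

Dilution lowers every aqueous concentration by the same factor. Δn_aq = 2 − 1 = +1, so the system shifts toward the side with more dissolved moles — to the right.
The net shift is to the right. ε is a product, so its amount increases.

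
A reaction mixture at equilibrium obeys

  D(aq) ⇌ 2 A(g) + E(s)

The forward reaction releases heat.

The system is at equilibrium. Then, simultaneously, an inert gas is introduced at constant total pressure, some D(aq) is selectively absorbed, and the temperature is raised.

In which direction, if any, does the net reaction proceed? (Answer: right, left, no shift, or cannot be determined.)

cannot be determined

Adding inert gas at constant total pressure expands the volume and lowers every reacting partial pressure. With Δn_gas = 2 − 0 = +2, Q moves away from K toward the side with fewer gas moles, so the system shifts toward the side with more gas moles — to the right.
Removing D (aq), a reactant, drives the reaction to the left.
The forward reaction is exothermic. Raising T favours the endothermic direction — shift to the left.
The individual effects push in opposite directions; without quantitative information the net direction cannot be determined.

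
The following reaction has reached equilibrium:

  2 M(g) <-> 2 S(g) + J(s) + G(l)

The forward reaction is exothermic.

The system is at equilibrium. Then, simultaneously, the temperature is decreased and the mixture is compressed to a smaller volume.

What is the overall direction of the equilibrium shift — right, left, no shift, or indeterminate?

The forward reaction is exothermic. Lowering T favours the exothermic direction — shift to the right.
Gas moles: reactants 2, products 2. Δn_gas = 0, so a volume change leaves Q equal to K — no shift from this change.
Only the nonzero effect(s) matter; the net shift is to the right.

right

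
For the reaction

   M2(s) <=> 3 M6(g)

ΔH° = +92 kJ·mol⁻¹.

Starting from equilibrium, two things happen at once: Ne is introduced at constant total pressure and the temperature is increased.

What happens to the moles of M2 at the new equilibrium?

decreases

Adding inert gas at constant total pressure expands the volume and lowers every reacting partial pressure. With Δn_gas = 3 − 0 = +3, Q moves away from K toward the side with fewer gas moles, so the system shifts toward the side with more gas moles — to the right.
The forward reaction is endothermic. Raising T favours the endothermic direction — shift to the right.
The net shift is to the right. M2 is a reactant, so its amount decreases.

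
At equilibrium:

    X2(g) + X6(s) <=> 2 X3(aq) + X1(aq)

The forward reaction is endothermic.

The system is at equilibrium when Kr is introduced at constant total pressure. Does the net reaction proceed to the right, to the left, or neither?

Adding inert gas at constant total pressure expands the volume and lowers every reacting partial pressure. With Δn_gas = 0 − 1 = -1, Q moves away from K toward the side with fewer gas moles, so the system shifts toward the side with more gas moles — to the left.

left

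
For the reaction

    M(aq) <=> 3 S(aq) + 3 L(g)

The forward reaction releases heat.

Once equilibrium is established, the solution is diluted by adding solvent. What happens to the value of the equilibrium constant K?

The equilibrium constant depends only on temperature. This perturbation may move the position of equilibrium, but since T is unchanged, K itself is unchanged.

unchanged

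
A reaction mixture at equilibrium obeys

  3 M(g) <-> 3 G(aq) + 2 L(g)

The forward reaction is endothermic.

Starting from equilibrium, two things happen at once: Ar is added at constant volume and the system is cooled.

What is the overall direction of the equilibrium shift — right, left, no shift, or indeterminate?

At constant volume, adding an inert gas leaves every reacting species' partial pressure unchanged, so Q is unchanged — no shift from this change.
The forward reaction is endothermic. Lowering T favours the exothermic direction — shift to the left.
Only the nonzero effect(s) matter; the net shift is to the left.

left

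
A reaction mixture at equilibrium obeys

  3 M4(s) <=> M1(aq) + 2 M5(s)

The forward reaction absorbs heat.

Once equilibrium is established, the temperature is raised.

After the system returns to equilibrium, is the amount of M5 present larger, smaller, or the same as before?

increases

The forward reaction is endothermic. Raising T favours the endothermic direction — shift to the right.
The net shift is to the right. M5 is a product, so its amount increases.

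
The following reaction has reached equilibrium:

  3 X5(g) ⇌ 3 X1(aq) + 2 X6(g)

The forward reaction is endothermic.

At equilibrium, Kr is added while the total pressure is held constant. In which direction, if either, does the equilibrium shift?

Adding inert gas at constant total pressure expands the volume and lowers every reacting partial pressure. With Δn_gas = 2 − 3 = -1, Q moves away from K toward the side with fewer gas moles, so the system shifts toward the side with more gas moles — to the left.

left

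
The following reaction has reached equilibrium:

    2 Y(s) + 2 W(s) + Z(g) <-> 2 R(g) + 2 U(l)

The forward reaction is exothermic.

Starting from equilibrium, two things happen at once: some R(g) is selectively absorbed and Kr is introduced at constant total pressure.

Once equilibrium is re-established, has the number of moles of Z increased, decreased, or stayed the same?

decreases

Removing R (g), a product, drives the reaction to the right.
Adding inert gas at constant total pressure expands the volume and lowers every reacting partial pressure. With Δn_gas = 2 − 1 = +1, Q moves away from K toward the side with fewer gas moles, so the system shifts toward the side with more gas moles — to the right.
The net shift is to the right. Z is a reactant, so its amount decreases.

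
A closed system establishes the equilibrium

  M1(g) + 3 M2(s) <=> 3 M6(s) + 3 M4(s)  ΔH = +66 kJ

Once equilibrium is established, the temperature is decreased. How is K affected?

K depends on temperature via the van 't Hoff relation. The forward reaction is endothermic, so lowering T decreases K.

decreases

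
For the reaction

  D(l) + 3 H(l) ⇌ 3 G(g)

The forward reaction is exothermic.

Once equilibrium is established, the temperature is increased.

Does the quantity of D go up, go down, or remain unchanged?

increases

The forward reaction is exothermic. Raising T favours the endothermic direction — shift to the left.
The net shift is to the left. D is a reactant, so its amount increases.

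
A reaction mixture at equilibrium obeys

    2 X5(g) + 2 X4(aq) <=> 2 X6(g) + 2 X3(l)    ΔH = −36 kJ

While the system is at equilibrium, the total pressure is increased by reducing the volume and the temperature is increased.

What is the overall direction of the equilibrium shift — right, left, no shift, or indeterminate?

left

Gas moles: reactants 2, products 2. Δn_gas = 0, so a volume change leaves Q equal to K — no shift from this change.
The forward reaction is exothermic. Raising T favours the endothermic direction — shift to the left.
Only the nonzero effect(s) matter; the net shift is to the left.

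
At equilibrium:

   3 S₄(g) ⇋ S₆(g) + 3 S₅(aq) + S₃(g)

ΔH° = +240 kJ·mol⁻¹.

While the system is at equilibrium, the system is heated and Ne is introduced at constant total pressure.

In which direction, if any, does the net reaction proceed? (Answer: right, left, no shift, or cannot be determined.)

The forward reaction is endothermic. Raising T favours the endothermic direction — shift to the right.
Adding inert gas at constant total pressure expands the volume and lowers every reacting partial pressure. With Δn_gas = 2 − 3 = -1, Q moves away from K toward the side with fewer gas moles, so the system shifts toward the side with more gas moles — to the left.
The individual effects push in opposite directions; without quantitative information the net direction cannot be determined.

cannot be determined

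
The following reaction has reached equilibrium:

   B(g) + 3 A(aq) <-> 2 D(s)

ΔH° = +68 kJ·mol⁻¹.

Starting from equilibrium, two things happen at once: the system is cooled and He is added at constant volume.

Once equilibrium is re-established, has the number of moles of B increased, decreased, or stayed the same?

The forward reaction is endothermic. Lowering T favours the exothermic direction — shift to the left.
At constant volume, adding an inert gas leaves every reacting species' partial pressure unchanged, so Q is unchanged — no shift from this change.
The net shift is to the left. B is a reactant, so its amount increases.

increases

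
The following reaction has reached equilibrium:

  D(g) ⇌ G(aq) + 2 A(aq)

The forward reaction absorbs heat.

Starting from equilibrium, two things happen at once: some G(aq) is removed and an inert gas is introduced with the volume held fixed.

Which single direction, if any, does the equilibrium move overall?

Removing G (aq), a product, drives the reaction to the right.
At constant volume, adding an inert gas leaves every reacting species' partial pressure unchanged, so Q is unchanged — no shift from this change.
Only the nonzero effect(s) matter; the net shift is to the right.

right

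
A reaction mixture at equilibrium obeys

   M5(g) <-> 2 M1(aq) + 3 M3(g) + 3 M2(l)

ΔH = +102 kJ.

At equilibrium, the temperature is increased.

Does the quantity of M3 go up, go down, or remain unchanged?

increases

The forward reaction is endothermic. Raising T favours the endothermic direction — shift to the right.
The net shift is to the right. M3 is a product, so its amount increases.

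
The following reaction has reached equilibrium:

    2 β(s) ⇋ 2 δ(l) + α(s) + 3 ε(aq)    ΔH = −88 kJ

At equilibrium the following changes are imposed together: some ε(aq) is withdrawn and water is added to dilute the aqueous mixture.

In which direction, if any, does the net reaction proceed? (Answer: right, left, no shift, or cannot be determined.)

right

Removing ε (aq), a product, drives the reaction to the right.
Dilution lowers every aqueous concentration by the same factor. Δn_aq = 3 − 0 = +3, so the system shifts toward the side with more dissolved moles — to the right.
All effects act in the same direction — net shift to the right.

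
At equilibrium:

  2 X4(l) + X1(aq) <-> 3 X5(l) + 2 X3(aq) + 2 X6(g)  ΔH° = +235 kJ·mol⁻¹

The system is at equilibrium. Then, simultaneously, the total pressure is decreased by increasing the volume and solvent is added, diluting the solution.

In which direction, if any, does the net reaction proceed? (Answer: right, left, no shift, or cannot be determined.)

Gas moles: reactants 0, products 2 (Δn_gas = +2). Expansion shifts the system toward the side with more moles of gas — to the right.
Dilution lowers every aqueous concentration by the same factor. Δn_aq = 2 − 1 = +1, so the system shifts toward the side with more dissolved moles — to the right.
All effects act in the same direction — net shift to the right.

right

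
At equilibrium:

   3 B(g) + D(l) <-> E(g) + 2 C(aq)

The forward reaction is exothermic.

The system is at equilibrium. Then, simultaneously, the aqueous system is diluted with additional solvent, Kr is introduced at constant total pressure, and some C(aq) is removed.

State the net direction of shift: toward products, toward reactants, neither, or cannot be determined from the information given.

cannot be determined

Dilution lowers every aqueous concentration by the same factor. Δn_aq = 2 − 0 = +2, so the system shifts toward the side with more dissolved moles — to the right.
Adding inert gas at constant total pressure expands the volume and lowers every reacting partial pressure. With Δn_gas = 1 − 3 = -2, Q moves away from K toward the side with fewer gas moles, so the system shifts toward the side with more gas moles — to the left.
Removing C (aq), a product, drives the reaction to the right.
The individual effects push in opposite directions; without quantitative information the net direction cannot be determined.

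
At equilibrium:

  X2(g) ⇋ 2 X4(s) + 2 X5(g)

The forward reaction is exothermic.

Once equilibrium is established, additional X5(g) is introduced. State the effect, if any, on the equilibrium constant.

unchanged

The equilibrium constant depends only on temperature. This perturbation may move the position of equilibrium, but since T is unchanged, K itself is unchanged.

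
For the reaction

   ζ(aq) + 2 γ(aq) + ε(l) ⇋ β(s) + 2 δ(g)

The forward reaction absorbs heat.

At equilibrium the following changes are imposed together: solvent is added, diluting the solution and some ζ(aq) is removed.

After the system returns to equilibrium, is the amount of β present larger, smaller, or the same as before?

decreases

Dilution lowers every aqueous concentration by the same factor. Δn_aq = 0 − 3 = -3, so the system shifts toward the side with more dissolved moles — to the left.
Removing ζ (aq), a reactant, drives the reaction to the left.
The net shift is to the left. β is a product, so its amount decreases.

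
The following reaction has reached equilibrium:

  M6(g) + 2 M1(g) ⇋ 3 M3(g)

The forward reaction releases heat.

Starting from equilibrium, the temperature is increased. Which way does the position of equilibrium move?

left

The forward reaction is exothermic. Raising T favours the endothermic direction — shift to the left.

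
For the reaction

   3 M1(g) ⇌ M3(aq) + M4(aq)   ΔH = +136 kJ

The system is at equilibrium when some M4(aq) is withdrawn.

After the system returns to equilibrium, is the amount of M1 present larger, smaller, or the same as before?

decreases

Removing M4 (aq), a product, drives the reaction to the right.
The net shift is to the right. M1 is a reactant, so its amount decreases.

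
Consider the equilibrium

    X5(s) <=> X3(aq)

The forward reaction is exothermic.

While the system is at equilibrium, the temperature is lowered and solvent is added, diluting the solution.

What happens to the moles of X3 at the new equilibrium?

The forward reaction is exothermic. Lowering T favours the exothermic direction — shift to the right.
Dilution lowers every aqueous concentration by the same factor. Δn_aq = 1 − 0 = +1, so the system shifts toward the side with more dissolved moles — to the right.
The net shift is to the right. X3 is a product, so its amount increases.

increases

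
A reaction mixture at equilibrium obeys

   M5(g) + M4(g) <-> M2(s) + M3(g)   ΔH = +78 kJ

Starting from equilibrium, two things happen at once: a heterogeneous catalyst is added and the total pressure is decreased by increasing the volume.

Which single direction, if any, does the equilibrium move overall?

A catalyst speeds both forward and reverse rates equally; it changes neither Q nor K — no shift from this change.
Gas moles: reactants 2, products 1 (Δn_gas = -1). Expansion shifts the system toward the side with more moles of gas — to the left.
Only the nonzero effect(s) matter; the net shift is to the left.

left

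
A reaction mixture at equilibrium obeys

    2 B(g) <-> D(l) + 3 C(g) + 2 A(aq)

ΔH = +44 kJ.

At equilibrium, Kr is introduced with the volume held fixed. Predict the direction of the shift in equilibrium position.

no shift

At constant volume, adding an inert gas leaves every reacting species' partial pressure unchanged, so Q is unchanged — no shift from this change.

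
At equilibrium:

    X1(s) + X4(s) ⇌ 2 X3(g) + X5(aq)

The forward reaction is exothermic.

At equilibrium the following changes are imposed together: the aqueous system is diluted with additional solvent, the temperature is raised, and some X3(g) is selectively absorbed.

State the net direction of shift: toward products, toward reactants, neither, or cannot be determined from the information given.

Dilution lowers every aqueous concentration by the same factor. Δn_aq = 1 − 0 = +1, so the system shifts toward the side with more dissolved moles — to the right.
The forward reaction is exothermic. Raising T favours the endothermic direction — shift to the left.
Removing X3 (g), a product, drives the reaction to the right.
The individual effects push in opposite directions; without quantitative information the net direction cannot be determined.

cannot be determined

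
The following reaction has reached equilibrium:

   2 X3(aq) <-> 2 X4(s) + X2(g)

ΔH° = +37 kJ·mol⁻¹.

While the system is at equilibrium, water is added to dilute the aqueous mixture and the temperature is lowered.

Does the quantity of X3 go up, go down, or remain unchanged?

Dilution lowers every aqueous concentration by the same factor. Δn_aq = 0 − 2 = -2, so the system shifts toward the side with more dissolved moles — to the left.
The forward reaction is endothermic. Lowering T favours the exothermic direction — shift to the left.
The net shift is to the left. X3 is a reactant, so its amount increases.

increases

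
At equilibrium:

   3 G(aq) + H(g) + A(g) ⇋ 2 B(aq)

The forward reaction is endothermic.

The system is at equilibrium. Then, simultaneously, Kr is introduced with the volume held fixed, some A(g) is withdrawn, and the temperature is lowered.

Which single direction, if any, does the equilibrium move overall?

left

At constant volume, adding an inert gas leaves every reacting species' partial pressure unchanged, so Q is unchanged — no shift from this change.
Removing A (g), a reactant, drives the reaction to the left.
The forward reaction is endothermic. Lowering T favours the exothermic direction — shift to the left.
Only the nonzero effect(s) matter; the net shift is to the left.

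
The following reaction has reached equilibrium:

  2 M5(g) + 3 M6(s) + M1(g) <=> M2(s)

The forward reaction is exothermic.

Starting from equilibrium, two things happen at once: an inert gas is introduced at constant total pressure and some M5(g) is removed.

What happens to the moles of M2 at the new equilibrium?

Adding inert gas at constant total pressure expands the volume and lowers every reacting partial pressure. With Δn_gas = 0 − 3 = -3, Q moves away from K toward the side with fewer gas moles, so the system shifts toward the side with more gas moles — to the left.
Removing M5 (g), a reactant, drives the reaction to the left.
The net shift is to the left. M2 is a product, so its amount decreases.

decreases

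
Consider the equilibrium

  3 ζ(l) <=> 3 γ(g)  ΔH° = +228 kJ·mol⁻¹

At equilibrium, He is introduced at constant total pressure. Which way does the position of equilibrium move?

right

Adding inert gas at constant total pressure expands the volume and lowers every reacting partial pressure. With Δn_gas = 3 − 0 = +3, Q moves away from K toward the side with fewer gas moles, so the system shifts toward the side with more gas moles — to the right.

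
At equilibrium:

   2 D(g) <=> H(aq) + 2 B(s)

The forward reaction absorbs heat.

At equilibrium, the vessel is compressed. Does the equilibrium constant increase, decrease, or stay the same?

unchanged

The equilibrium constant depends only on temperature. This perturbation may move the position of equilibrium, but since T is unchanged, K itself is unchanged.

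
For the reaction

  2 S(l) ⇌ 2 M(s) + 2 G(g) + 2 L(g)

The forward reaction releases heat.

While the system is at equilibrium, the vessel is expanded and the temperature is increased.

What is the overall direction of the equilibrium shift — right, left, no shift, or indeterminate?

Gas moles: reactants 0, products 4 (Δn_gas = +4). Expansion shifts the system toward the side with more moles of gas — to the right.
The forward reaction is exothermic. Raising T favours the endothermic direction — shift to the left.
The individual effects push in opposite directions; without quantitative information the net direction cannot be determined.

cannot be determined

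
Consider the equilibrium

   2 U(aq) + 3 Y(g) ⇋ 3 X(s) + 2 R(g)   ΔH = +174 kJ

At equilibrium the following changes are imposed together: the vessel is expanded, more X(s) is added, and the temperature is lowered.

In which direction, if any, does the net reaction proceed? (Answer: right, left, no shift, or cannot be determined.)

Gas moles: reactants 3, products 2 (Δn_gas = -1). Expansion shifts the system toward the side with more moles of gas — to the left.
X is a pure solid; its activity is 1 regardless of amount, so Q is unaffected — no shift from this change.
The forward reaction is endothermic. Lowering T favours the exothermic direction — shift to the left.
Only the nonzero effect(s) matter; the net shift is to the left.

left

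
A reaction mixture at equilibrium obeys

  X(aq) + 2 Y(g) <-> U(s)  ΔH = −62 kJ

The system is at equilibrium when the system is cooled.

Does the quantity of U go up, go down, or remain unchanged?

The forward reaction is exothermic. Lowering T favours the exothermic direction — shift to the right.
The net shift is to the right. U is a product, so its amount increases.

increases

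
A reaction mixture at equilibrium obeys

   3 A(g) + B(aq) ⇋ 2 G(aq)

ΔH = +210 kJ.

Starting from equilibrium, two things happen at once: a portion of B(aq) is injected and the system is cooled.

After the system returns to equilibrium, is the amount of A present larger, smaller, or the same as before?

Adding B (aq), a reactant, drives the reaction to the right.
The forward reaction is endothermic. Lowering T favours the exothermic direction — shift to the left.
The two effects oppose each other, so the net shift — and hence the change in A — cannot be determined from the given information.

cannot be determined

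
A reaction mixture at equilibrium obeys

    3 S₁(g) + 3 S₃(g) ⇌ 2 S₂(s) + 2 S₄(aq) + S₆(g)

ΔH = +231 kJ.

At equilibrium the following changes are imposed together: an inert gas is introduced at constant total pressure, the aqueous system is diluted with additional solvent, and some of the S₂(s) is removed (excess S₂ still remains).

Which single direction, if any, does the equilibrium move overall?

cannot be determined

Adding inert gas at constant total pressure expands the volume and lowers every reacting partial pressure. With Δn_gas = 1 − 6 = -5, Q moves away from K toward the side with fewer gas moles, so the system shifts toward the side with more gas moles — to the left.
Dilution lowers every aqueous concentration by the same factor. Δn_aq = 2 − 0 = +2, so the system shifts toward the side with more dissolved moles — to the right.
S₂ is a pure solid; its activity is 1 regardless of amount, so Q is unaffected — no shift from this change.
The individual effects push in opposite directions; without quantitative information the net direction cannot be determined.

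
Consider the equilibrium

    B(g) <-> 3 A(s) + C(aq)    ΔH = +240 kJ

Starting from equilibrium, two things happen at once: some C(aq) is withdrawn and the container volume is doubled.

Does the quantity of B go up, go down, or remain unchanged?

Removing C (aq), a product, drives the reaction to the right.
Gas moles: reactants 1, products 0 (Δn_gas = -1). Expansion shifts the system toward the side with more moles of gas — to the left.
The two effects oppose each other, so the net shift — and hence the change in B — cannot be determined from the given information.

cannot be determined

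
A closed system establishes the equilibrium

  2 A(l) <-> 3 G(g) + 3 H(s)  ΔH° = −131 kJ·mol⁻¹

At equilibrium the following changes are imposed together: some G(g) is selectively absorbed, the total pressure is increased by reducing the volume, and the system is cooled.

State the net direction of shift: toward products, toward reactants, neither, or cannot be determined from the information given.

Removing G (g), a product, drives the reaction to the right.
Gas moles: reactants 0, products 3 (Δn_gas = +3). Compression shifts the system toward the side with fewer moles of gas — to the left.
The forward reaction is exothermic. Lowering T favours the exothermic direction — shift to the right.
The individual effects push in opposite directions; without quantitative information the net direction cannot be determined.

cannot be determined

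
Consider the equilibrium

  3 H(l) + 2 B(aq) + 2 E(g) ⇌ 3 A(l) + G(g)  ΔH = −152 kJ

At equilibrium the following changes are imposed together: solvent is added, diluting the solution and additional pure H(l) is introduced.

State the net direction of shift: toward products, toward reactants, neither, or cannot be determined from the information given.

Dilution lowers every aqueous concentration by the same factor. Δn_aq = 0 − 2 = -2, so the system shifts toward the side with more dissolved moles — to the left.
H is a pure liquid; its activity is 1 regardless of amount, so Q is unaffected — no shift from this change.
Only the nonzero effect(s) matter; the net shift is to the left.

left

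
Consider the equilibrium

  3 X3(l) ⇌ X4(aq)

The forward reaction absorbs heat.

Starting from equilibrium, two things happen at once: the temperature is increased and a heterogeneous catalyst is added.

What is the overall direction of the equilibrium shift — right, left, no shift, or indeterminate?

The forward reaction is endothermic. Raising T favours the endothermic direction — shift to the right.
A catalyst speeds both forward and reverse rates equally; it changes neither Q nor K — no shift from this change.
Only the nonzero effect(s) matter; the net shift is to the right.

right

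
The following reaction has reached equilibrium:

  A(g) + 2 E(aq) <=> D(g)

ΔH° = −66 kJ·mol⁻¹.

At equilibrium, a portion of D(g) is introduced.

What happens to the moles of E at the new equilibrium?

Adding D (g), a product, drives the reaction to the left.
The net shift is to the left. E is a reactant, so its amount increases.

increases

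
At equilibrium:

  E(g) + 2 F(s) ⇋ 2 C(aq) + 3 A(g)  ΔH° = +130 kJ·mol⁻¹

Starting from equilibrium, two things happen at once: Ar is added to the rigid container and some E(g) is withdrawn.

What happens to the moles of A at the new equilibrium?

decreases

At constant volume, adding an inert gas leaves every reacting species' partial pressure unchanged, so Q is unchanged — no shift from this change.
Removing E (g), a reactant, drives the reaction to the left.
The net shift is to the left. A is a product, so its amount decreases.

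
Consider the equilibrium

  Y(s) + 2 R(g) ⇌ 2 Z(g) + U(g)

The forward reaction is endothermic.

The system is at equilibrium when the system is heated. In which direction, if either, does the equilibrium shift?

The forward reaction is endothermic. Raising T favours the endothermic direction — shift to the right.

right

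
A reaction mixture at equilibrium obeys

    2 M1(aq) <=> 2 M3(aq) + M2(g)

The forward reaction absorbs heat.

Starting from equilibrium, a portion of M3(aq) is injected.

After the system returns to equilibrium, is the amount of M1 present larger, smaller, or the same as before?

Adding M3 (aq), a product, drives the reaction to the left.
The net shift is to the left. M1 is a reactant, so its amount increases.

increases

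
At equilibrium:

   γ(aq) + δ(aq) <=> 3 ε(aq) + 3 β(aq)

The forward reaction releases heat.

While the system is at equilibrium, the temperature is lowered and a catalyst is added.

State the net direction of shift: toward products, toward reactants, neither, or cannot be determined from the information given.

The forward reaction is exothermic. Lowering T favours the exothermic direction — shift to the right.
A catalyst speeds both forward and reverse rates equally; it changes neither Q nor K — no shift from this change.
Only the nonzero effect(s) matter; the net shift is to the right.

right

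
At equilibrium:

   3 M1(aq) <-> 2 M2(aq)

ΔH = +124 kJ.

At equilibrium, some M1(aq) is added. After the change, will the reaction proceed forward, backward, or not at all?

Adding M1 (aq), a reactant, drives the reaction to the right.

right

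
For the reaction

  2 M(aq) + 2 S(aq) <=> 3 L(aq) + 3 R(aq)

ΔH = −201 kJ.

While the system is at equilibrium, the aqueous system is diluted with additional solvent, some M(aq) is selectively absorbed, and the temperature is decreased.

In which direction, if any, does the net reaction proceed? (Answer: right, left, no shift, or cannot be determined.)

cannot be determined

Dilution lowers every aqueous concentration by the same factor. Δn_aq = 6 − 4 = +2, so the system shifts toward the side with more dissolved moles — to the right.
Removing M (aq), a reactant, drives the reaction to the left.
The forward reaction is exothermic. Lowering T favours the exothermic direction — shift to the right.
The individual effects push in opposite directions; without quantitative information the net direction cannot be determined.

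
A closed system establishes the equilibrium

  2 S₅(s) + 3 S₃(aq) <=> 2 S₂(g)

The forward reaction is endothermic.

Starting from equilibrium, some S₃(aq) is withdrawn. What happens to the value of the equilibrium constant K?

unchanged

The equilibrium constant depends only on temperature. This perturbation may move the position of equilibrium, but since T is unchanged, K itself is unchanged.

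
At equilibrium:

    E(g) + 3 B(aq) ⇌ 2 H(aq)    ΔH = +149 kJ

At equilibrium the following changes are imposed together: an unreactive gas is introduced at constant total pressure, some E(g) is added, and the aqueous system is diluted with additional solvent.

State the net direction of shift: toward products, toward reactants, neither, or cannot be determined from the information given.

Adding inert gas at constant total pressure expands the volume and lowers every reacting partial pressure. With Δn_gas = 0 − 1 = -1, Q moves away from K toward the side with fewer gas moles, so the system shifts toward the side with more gas moles — to the left.
Adding E (g), a reactant, drives the reaction to the right.
Dilution lowers every aqueous concentration by the same factor. Δn_aq = 2 − 3 = -1, so the system shifts toward the side with more dissolved moles — to the left.
The individual effects push in opposite directions; without quantitative information the net direction cannot be determined.

cannot be determined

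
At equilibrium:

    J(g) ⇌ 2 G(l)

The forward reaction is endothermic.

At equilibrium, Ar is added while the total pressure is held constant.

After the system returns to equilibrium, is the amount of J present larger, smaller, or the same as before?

increases

Adding inert gas at constant total pressure expands the volume and lowers every reacting partial pressure. With Δn_gas = 0 − 1 = -1, Q moves away from K toward the side with fewer gas moles, so the system shifts toward the side with more gas moles — to the left.
The net shift is to the left. J is a reactant, so its amount increases.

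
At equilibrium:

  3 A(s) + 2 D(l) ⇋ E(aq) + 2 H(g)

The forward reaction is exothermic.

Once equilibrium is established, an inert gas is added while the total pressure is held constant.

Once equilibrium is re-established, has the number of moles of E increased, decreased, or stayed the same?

increases

Adding inert gas at constant total pressure expands the volume and lowers every reacting partial pressure. With Δn_gas = 2 − 0 = +2, Q moves away from K toward the side with fewer gas moles, so the system shifts toward the side with more gas moles — to the right.
The net shift is to the right. E is a product, so its amount increases.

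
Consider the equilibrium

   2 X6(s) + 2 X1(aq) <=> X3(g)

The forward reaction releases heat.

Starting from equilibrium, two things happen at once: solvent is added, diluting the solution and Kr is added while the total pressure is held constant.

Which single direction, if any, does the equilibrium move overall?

cannot be determined

Dilution lowers every aqueous concentration by the same factor. Δn_aq = 0 − 2 = -2, so the system shifts toward the side with more dissolved moles — to the left.
Adding inert gas at constant total pressure expands the volume and lowers every reacting partial pressure. With Δn_gas = 1 − 0 = +1, Q moves away from K toward the side with fewer gas moles, so the system shifts toward the side with more gas moles — to the right.
The individual effects push in opposite directions; without quantitative information the net direction cannot be determined.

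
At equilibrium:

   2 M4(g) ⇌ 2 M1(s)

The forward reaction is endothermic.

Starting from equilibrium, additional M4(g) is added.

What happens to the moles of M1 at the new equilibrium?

Adding M4 (g), a reactant, drives the reaction to the right.
The net shift is to the right. M1 is a product, so its amount increases.

increases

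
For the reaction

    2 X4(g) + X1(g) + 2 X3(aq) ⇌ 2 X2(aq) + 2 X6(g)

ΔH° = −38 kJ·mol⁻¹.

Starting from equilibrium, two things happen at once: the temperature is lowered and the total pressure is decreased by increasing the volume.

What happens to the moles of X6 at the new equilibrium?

cannot be determined

The forward reaction is exothermic. Lowering T favours the exothermic direction — shift to the right.
Gas moles: reactants 3, products 2 (Δn_gas = -1). Expansion shifts the system toward the side with more moles of gas — to the left.
The two effects oppose each other, so the net shift — and hence the change in X6 — cannot be determined from the given information.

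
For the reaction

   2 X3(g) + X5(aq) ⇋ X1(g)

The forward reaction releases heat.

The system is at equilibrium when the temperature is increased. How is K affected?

decreases

K depends on temperature via the van 't Hoff relation. The forward reaction is exothermic, so raising T decreases K.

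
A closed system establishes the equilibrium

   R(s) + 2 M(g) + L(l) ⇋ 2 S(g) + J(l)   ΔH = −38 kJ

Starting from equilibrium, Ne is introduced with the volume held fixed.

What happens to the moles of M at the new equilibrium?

At constant volume, adding an inert gas leaves every reacting species' partial pressure unchanged, so Q is unchanged — no shift from this change.
No net shift occurs, so the amount of M is unchanged.

unchanged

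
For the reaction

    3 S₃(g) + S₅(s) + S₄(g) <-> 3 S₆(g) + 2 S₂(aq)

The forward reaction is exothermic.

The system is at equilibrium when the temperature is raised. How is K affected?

K depends on temperature via the van 't Hoff relation. The forward reaction is exothermic, so raising T decreases K.

decreases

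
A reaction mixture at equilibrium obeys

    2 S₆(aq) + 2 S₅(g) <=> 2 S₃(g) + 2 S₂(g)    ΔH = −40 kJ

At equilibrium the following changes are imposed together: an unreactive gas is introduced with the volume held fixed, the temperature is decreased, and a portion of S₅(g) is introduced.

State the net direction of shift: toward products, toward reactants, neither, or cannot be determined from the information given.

right

At constant volume, adding an inert gas leaves every reacting species' partial pressure unchanged, so Q is unchanged — no shift from this change.
The forward reaction is exothermic. Lowering T favours the exothermic direction — shift to the right.
Adding S₅ (g), a reactant, drives the reaction to the right.
Only the nonzero effect(s) matter; the net shift is to the right.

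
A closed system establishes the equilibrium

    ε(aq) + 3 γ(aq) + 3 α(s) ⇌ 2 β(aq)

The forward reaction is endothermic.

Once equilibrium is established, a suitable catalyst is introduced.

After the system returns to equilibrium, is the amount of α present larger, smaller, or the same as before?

A catalyst speeds both forward and reverse rates equally; it changes neither Q nor K — no shift from this change.
No net shift occurs, so the amount of α is unchanged.

unchanged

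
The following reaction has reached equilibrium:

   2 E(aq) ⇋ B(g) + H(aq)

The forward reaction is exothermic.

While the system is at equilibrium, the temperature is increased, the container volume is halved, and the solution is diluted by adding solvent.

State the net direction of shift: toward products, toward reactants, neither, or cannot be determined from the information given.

left

The forward reaction is exothermic. Raising T favours the endothermic direction — shift to the left.
Gas moles: reactants 0, products 1 (Δn_gas = +1). Compression shifts the system toward the side with fewer moles of gas — to the left.
Dilution lowers every aqueous concentration by the same factor. Δn_aq = 1 − 2 = -1, so the system shifts toward the side with more dissolved moles — to the left.
All effects act in the same direction — net shift to the left.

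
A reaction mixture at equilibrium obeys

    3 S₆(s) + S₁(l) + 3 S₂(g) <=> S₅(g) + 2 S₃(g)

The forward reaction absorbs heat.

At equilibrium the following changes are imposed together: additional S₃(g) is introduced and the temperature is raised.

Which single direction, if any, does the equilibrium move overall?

cannot be determined

Adding S₃ (g), a product, drives the reaction to the left.
The forward reaction is endothermic. Raising T favours the endothermic direction — shift to the right.
The individual effects push in opposite directions; without quantitative information the net direction cannot be determined.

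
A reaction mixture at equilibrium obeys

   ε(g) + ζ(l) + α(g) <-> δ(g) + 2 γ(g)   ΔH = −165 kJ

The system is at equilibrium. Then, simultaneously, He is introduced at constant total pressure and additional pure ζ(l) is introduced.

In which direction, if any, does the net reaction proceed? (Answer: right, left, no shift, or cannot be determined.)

right

Adding inert gas at constant total pressure expands the volume and lowers every reacting partial pressure. With Δn_gas = 3 − 2 = +1, Q moves away from K toward the side with fewer gas moles, so the system shifts toward the side with more gas moles — to the right.
ζ is a pure liquid; its activity is 1 regardless of amount, so Q is unaffected — no shift from this change.
Only the nonzero effect(s) matter; the net shift is to the right.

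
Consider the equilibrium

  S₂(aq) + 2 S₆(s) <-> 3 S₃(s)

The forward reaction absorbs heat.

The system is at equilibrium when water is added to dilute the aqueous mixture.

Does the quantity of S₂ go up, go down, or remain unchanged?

increases

Dilution lowers every aqueous concentration by the same factor. Δn_aq = 0 − 1 = -1, so the system shifts toward the side with more dissolved moles — to the left.
The net shift is to the left. S₂ is a reactant, so its amount increases.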